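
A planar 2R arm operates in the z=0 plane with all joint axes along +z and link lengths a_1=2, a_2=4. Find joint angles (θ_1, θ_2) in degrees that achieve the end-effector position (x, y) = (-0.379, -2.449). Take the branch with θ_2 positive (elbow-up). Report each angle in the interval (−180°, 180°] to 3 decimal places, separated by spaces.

134.972 150.017

cos θ_2 = (6.1412−2²−4²)/(2·2·4) = -0.8662; θ_2 = 150.0168° (elbow-up)
β = atan2(-2.4490,-0.3790) = -98.7971°; ψ = atan2(1.9990,-1.4647) = 126.2309°
θ_1 = β − ψ = -225.0280°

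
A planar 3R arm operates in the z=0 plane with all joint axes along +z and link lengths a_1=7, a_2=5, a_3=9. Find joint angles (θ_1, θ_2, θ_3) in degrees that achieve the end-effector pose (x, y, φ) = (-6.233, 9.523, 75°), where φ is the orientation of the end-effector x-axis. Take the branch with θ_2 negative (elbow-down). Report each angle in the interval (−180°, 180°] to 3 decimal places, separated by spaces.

-149.998 -89.998 -45.005

wrist centre = target − a_3·(cos φ, sin φ) = (-8.5624, 0.8297)
cos θ_2 = (74.0026−7²−5²)/(2·7·5) = 0.0000; θ_2 = -89.9979° (elbow-down)
β = atan2(0.8297,-8.5624) = 174.4655°; ψ = atan2(-5.0000,7.0002) = -35.5370°
θ_1 = β − ψ = 210.0025°
θ_3 = φ − θ_1 − θ_2 = -45.0046° (wrapped to (-180°,180°])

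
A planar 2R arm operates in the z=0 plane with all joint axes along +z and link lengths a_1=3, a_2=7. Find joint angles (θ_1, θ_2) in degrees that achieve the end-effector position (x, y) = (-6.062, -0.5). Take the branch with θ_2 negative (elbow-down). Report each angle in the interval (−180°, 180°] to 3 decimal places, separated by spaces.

cos θ_2 = (36.9978−3²−7²)/(2·3·7) = -0.5001; θ_2 = -120.0034° (elbow-down)
β = atan2(-0.5000,-6.0620) = -175.2849°; ψ = atan2(-6.0620,-0.5004) = -94.7185°
θ_1 = β − ψ = -80.5663°

-80.566 -120.003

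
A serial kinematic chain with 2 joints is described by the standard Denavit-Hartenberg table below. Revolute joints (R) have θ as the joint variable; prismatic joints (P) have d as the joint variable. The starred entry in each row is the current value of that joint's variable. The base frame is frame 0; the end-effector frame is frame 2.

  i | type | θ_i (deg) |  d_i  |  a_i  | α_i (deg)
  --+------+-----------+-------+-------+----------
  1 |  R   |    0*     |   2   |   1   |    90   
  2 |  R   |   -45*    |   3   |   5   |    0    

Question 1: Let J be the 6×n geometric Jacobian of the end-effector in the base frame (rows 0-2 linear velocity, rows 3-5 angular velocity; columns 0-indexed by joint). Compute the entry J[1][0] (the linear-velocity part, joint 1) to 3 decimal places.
axis z_0 = ẑ; lever o_n−o_0 = (4.5355,-3.0000,-1.5355)
cross product → J_v[:, 0] = (3.0000,4.5355,-0.0000)
J_ω[:, 0] = z_0
entry J[1][0] = 4.5355

4.536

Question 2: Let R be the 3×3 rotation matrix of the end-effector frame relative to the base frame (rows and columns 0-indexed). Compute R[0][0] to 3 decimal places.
0.707

End-effector x-axis (col 0 of R) = (0.7071,-0.0000,-0.7071)
R[0][0] = 0.7071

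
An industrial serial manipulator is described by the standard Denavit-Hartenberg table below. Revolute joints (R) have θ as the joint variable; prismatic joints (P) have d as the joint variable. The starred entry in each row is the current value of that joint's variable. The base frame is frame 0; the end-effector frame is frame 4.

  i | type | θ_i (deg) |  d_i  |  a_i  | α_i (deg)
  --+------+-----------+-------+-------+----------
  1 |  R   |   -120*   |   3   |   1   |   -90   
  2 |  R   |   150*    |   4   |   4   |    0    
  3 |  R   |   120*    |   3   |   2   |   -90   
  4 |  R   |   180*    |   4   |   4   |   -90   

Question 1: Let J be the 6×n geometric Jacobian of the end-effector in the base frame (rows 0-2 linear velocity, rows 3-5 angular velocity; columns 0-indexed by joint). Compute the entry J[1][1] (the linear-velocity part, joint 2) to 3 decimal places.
axis z_1 = (0.8660,-0.5000,0.0000); lever o_n−o_1 = (5.7942,-3.9641,-4.0000)
cross product → J_v[:, 1] = (2.0000,3.4641,-0.5359)
J_ω[:, 1] = z_1
entry J[1][1] = 3.4641

3.464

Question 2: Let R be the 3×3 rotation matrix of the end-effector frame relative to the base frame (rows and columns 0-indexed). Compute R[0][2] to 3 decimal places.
0.866

End-effector z-axis (col 2 of R) = (0.8660,-0.5000,-0.0000)
R[0][2] = 0.8660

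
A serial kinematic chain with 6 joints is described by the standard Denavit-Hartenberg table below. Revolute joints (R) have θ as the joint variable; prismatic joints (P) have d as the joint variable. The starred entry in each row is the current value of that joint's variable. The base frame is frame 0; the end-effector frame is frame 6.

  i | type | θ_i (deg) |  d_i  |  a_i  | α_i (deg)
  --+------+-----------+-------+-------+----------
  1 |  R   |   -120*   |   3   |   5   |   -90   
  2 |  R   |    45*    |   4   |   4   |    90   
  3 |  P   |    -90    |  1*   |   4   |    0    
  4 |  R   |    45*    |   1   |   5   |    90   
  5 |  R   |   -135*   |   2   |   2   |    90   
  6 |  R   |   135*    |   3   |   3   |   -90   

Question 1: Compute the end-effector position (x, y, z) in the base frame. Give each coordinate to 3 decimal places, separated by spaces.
after link 1: o_1 = (-2.5000, -4.3301, 3.0000)
after link 2: o_2 = (-0.4501, -8.7796, 0.1716)
after link 3: o_3 = (-4.2678, -7.3920, 0.8787)
after link 4: o_4 = (-8.9332, -8.4017, -0.9142)
after link 5: o_5 = (-7.9383, -5.8501, -0.2071)
after link 6: o_6 = (-9.4516, -6.3498, 3.7249)

-9.452 -6.350 3.725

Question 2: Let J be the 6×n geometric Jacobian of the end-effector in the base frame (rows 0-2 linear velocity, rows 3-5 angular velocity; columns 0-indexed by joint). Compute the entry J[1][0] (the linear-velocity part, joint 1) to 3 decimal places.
axis z_0 = ẑ; lever o_n−o_0 = (-9.4516,-6.3498,3.7249)
cross product → J_v[:, 0] = (6.3498,-9.4516,0.0000)
J_ω[:, 0] = z_0
entry J[1][0] = -9.4516

-9.452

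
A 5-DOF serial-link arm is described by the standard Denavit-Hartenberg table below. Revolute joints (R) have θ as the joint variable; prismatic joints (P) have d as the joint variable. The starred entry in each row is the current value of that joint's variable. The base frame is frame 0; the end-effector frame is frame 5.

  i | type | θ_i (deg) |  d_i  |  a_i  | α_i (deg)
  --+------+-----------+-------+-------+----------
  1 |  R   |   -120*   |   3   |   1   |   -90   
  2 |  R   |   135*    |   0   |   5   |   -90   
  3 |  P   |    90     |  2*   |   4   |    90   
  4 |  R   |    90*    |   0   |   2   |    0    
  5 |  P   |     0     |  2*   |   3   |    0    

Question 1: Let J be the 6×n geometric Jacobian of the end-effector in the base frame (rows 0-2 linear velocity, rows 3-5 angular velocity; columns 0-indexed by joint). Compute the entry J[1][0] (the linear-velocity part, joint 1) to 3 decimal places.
axis z_0 = ẑ; lever o_n−o_0 = (0.9856,9.7072,3.0000)
cross product → J_v[:, 0] = (-9.7072,0.9856,0.0000)
J_ω[:, 0] = z_0
entry J[1][0] = 0.9856

0.986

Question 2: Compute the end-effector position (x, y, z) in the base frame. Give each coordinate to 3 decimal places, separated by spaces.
0.986 9.707 3.000

after link 1: o_1 = (-0.5000, -0.8660, 3.0000)
after link 2: o_2 = (1.2678, 2.1958, -0.5355)
after link 3: o_3 = (-1.4892, 5.4206, 0.8787)
after link 4: o_4 = (-0.7821, 6.6453, 2.2929)
after link 5: o_5 = (0.9856, 9.7072, 3.0000)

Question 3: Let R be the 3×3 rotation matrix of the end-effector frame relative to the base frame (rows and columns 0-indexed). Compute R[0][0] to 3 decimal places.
End-effector x-axis (col 0 of R) = (0.3536,0.6124,0.7071)
R[0][0] = 0.3536

0.354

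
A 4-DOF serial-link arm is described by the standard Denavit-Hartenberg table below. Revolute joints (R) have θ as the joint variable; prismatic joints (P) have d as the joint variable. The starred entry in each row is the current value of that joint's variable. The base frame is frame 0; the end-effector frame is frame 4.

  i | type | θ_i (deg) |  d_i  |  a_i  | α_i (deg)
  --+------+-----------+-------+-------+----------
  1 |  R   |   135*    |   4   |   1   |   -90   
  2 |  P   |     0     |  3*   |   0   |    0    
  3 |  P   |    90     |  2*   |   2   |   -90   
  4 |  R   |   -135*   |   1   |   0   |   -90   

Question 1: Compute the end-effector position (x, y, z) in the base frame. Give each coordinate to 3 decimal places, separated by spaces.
-3.536 -3.536 2.000

after link 1: o_1 = (-0.7071, 0.7071, 4.0000)
after link 2: o_2 = (-2.8284, -1.4142, 4.0000)
after link 3: o_3 = (-4.2426, -2.8284, 2.0000)
after link 4: o_4 = (-3.5355, -3.5355, 2.0000)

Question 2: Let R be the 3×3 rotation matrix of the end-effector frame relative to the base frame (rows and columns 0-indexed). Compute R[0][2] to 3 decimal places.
-0.500

End-effector z-axis (col 2 of R) = (-0.5000,-0.5000,-0.7071)
R[0][2] = -0.5000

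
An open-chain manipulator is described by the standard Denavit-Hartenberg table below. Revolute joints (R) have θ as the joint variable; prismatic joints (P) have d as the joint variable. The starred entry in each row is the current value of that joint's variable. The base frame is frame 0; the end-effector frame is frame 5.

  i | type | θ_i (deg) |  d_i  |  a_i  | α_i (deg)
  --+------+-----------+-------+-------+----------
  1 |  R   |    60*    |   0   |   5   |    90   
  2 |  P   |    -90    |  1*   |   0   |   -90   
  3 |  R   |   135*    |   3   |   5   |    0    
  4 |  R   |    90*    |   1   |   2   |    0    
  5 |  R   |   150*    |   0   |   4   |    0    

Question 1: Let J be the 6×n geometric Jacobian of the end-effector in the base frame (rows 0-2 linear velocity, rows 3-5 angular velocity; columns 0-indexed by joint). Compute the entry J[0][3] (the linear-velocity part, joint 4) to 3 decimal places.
axis z_3 = (0.5000,0.8660,0.0000); lever o_n−o_3 = (0.8282,0.6766,-2.4495)
cross product → J_v[:, 3] = (-2.1213,1.2247,-0.3789)
J_ω[:, 3] = z_3
entry J[0][3] = -2.1213

-2.121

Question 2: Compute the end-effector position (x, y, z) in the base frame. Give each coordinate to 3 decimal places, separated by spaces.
after link 1: o_1 = (2.5000, 4.3301, 0.0000)
after link 2: o_2 = (3.3660, 3.8301, 0.0000)
after link 3: o_3 = (1.8042, 8.1960, 3.5355)
after link 4: o_4 = (3.5289, 8.3549, 4.9497)
after link 5: o_5 = (2.6323, 8.8725, 1.0860)

2.632 8.873 1.086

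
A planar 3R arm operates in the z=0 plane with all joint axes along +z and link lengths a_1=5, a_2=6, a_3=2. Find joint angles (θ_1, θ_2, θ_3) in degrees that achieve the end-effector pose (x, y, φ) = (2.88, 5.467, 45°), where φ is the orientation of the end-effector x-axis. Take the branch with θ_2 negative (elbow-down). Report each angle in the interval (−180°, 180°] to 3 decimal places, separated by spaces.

149.995 -135.000 30.005

wrist centre = target − a_3·(cos φ, sin φ) = (1.4658, 4.0528)
cos θ_2 = (18.5736−5²−6²)/(2·5·6) = -0.7071; θ_2 = -135.0000° (elbow-down)
β = atan2(4.0528,1.4658) = 70.1163°; ψ = atan2(-4.2426,0.7574) = -79.8787°
θ_1 = β − ψ = 149.9949°
θ_3 = φ − θ_1 − θ_2 = 30.0051° (wrapped to (-180°,180°])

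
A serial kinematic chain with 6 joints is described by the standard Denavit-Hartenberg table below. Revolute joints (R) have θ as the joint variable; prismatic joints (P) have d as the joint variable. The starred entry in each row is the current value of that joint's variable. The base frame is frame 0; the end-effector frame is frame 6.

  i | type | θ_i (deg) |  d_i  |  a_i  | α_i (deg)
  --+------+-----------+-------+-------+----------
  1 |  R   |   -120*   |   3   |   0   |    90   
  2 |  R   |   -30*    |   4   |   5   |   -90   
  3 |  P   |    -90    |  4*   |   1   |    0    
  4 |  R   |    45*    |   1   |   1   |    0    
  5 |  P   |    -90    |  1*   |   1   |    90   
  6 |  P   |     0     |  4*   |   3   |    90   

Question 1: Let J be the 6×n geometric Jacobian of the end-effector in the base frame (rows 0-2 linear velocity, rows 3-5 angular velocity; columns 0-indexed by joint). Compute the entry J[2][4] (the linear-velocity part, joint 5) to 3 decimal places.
0.866

prismatic axis z_4 = (-0.2500,-0.4330,0.8660)
J_v[:, 4] = z_4; J_ω[:, 4] = (0,0,0)
entry J[2][4] = 0.8660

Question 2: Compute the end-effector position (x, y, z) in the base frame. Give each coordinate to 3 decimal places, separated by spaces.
after link 1: o_1 = (0.0000, 0.0000, 3.0000)
after link 2: o_2 = (-5.6292, -1.7500, 0.5000)
after link 3: o_3 = (-7.4952, -2.9821, 3.9641)
after link 4: o_4 = (-8.6637, -3.5918, 4.4766)
after link 5: o_5 = (-9.2199, -3.1410, 5.6962)
after link 6: o_6 = (-6.4643, 0.2178, 8.1710)

-6.464 0.218 8.171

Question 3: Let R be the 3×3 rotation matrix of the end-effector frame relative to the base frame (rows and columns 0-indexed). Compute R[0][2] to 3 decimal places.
0.250

End-effector z-axis (col 2 of R) = (0.2500,0.4330,-0.8660)
R[0][2] = 0.2500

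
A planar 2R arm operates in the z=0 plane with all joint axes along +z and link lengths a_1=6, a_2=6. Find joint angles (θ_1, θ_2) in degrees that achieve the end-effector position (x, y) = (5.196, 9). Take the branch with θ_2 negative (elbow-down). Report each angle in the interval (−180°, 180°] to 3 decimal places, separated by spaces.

cos θ_2 = (107.9984−6²−6²)/(2·6·6) = 0.5000; θ_2 = -60.0015° (elbow-down)
β = atan2(9.0000,5.1960) = 60.0007°; ψ = atan2(-5.1962,8.9999) = -30.0007°
θ_1 = β − ψ = 90.0015°

90.001 -60.001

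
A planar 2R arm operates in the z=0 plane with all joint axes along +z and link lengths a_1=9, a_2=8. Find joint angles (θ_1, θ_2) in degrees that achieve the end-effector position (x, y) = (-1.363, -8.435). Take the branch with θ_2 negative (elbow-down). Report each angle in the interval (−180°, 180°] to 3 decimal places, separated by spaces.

-44.998 -119.997

cos θ_2 = (73.0070−9²−8²)/(2·9·8) = -0.5000; θ_2 = -119.9968° (elbow-down)
β = atan2(-8.4350,-1.3630) = -99.1790°; ψ = atan2(-6.9284,5.0004) = -54.1812°
θ_1 = β − ψ = -44.9978°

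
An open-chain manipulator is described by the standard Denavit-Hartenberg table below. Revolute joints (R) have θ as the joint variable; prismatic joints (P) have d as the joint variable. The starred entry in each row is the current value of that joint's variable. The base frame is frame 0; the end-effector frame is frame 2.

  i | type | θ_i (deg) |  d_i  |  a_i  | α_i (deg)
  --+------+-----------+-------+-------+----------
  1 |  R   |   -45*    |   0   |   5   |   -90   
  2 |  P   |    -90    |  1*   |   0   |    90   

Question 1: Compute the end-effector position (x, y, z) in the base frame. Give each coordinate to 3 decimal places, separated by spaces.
4.243 -2.828 0.000

after link 1: o_1 = (3.5355, -3.5355, 0.0000)
after link 2: o_2 = (4.2426, -2.8284, 0.0000)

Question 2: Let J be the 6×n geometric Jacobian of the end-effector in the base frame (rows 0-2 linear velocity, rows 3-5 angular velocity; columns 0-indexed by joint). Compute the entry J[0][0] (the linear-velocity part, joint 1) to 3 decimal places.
2.828

axis z_0 = ẑ; lever o_n−o_0 = (4.2426,-2.8284,0.0000)
cross product → J_v[:, 0] = (2.8284,4.2426,-0.0000)
J_ω[:, 0] = z_0
entry J[0][0] = 2.8284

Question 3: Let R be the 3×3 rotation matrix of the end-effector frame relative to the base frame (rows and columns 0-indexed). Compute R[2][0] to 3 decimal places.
End-effector x-axis (col 0 of R) = (0.0000,-0.0000,1.0000)
R[2][0] = 1.0000

1.000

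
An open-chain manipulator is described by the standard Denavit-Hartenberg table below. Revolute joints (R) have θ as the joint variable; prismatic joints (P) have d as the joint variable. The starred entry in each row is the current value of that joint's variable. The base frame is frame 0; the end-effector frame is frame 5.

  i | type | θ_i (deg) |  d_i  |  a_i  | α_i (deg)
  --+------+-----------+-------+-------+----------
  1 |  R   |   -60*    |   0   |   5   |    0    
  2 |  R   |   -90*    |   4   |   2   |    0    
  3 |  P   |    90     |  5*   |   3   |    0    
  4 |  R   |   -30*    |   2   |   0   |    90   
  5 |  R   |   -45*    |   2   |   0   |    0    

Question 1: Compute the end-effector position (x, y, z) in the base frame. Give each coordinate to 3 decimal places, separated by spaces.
0.268 -7.928 11.000

after link 1: o_1 = (2.5000, -4.3301, 0.0000)
after link 2: o_2 = (0.7679, -5.3301, 4.0000)
after link 3: o_3 = (2.2679, -7.9282, 9.0000)
after link 4: o_4 = (2.2679, -7.9282, 11.0000)
after link 5: o_5 = (0.2679, -7.9282, 11.0000)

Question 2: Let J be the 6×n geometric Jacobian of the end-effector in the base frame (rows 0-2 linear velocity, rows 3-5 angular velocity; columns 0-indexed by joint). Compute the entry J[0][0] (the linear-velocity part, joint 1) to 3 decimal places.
axis z_0 = ẑ; lever o_n−o_0 = (0.2679,-7.9282,11.0000)
cross product → J_v[:, 0] = (7.9282,0.2679,-0.0000)
J_ω[:, 0] = z_0
entry J[0][0] = 7.9282

7.928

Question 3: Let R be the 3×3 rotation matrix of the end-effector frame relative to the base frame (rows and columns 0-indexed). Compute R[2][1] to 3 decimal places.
End-effector y-axis (col 1 of R) = (0.0000,-0.7071,0.7071)
R[2][1] = 0.7071

0.707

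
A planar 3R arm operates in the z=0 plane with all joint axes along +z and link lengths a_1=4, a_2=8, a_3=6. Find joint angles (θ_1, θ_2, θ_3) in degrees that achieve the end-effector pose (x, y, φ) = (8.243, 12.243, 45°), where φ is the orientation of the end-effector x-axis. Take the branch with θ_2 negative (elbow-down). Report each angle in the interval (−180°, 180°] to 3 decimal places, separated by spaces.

126.863 -89.992 8.130

wrist centre = target − a_3·(cos φ, sin φ) = (4.0004, 8.0004)
cos θ_2 = (80.0086−4²−8²)/(2·4·8) = 0.0001; θ_2 = -89.9923° (elbow-down)
β = atan2(8.0004,4.0004) = 63.4339°; ψ = atan2(-8.0000,4.0011) = -63.4288°
θ_1 = β − ψ = 126.8627°
θ_3 = φ − θ_1 − θ_2 = 8.1296° (wrapped to (-180°,180°])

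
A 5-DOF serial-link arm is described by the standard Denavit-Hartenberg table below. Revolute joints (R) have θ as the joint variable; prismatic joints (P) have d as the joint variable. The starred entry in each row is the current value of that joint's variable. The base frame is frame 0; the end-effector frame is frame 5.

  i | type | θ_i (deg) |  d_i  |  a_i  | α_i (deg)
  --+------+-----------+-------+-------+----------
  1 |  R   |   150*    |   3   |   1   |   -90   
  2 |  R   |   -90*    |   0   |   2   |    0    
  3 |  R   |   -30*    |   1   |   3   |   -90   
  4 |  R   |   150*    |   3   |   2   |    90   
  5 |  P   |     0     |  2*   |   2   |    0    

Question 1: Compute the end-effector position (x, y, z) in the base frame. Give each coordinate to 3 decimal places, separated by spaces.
after link 1: o_1 = (-0.8660, 0.5000, 3.0000)
after link 2: o_2 = (-0.8660, 0.5000, 5.0000)
after link 3: o_3 = (-0.0670, -1.1160, 7.5981)
after link 4: o_4 = (-2.5670, 1.4821, 7.5981)
after link 5: o_5 = (-1.5179, 4.0311, 6.9641)

-1.518 4.031 6.964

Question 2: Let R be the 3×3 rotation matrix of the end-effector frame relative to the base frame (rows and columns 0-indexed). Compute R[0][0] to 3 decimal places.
End-effector x-axis (col 0 of R) = (-0.1250,0.6495,-0.7500)
R[0][0] = -0.1250

-0.125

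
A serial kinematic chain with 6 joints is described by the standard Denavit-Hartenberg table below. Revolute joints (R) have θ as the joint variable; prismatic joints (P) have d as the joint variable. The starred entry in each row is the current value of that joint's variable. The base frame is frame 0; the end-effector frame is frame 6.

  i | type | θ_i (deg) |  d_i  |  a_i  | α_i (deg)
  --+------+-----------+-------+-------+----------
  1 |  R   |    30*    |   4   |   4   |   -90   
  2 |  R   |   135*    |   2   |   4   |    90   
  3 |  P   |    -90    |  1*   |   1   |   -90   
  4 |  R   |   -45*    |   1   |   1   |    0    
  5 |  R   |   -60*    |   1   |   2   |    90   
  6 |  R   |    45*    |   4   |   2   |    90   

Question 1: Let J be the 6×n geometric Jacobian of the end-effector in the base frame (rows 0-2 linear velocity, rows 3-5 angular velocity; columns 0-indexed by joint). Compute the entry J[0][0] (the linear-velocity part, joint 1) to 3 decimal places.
axis z_0 = ẑ; lever o_n−o_0 = (-1.1653,5.1472,-4.0496)
cross product → J_v[:, 0] = (-5.1472,-1.1653,0.0000)
J_ω[:, 0] = z_0
entry J[0][0] = -5.1472

-5.147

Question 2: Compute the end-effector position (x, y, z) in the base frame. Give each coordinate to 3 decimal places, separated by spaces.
-1.165 5.147 -4.050

after link 1: o_1 = (3.4641, 2.0000, 4.0000)
after link 2: o_2 = (0.0146, 2.3178, 1.1716)
after link 3: o_3 = (1.1270, 1.8054, 0.4645)
after link 4: o_4 = (1.3012, 1.0894, -0.7426)
after link 5: o_5 = (1.6130, 1.8672, -2.8158)
after link 6: o_6 = (-1.1653, 5.1472, -4.0496)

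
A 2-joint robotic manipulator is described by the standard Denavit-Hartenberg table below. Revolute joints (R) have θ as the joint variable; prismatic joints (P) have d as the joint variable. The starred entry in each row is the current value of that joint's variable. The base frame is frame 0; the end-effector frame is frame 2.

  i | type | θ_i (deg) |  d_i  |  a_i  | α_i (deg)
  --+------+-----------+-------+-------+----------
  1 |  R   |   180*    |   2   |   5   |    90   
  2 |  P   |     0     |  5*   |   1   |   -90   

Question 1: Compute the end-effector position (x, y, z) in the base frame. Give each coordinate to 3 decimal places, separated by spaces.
after link 1: o_1 = (-5.0000, 0.0000, 2.0000)
after link 2: o_2 = (-6.0000, 5.0000, 2.0000)

-6.000 5.000 2.000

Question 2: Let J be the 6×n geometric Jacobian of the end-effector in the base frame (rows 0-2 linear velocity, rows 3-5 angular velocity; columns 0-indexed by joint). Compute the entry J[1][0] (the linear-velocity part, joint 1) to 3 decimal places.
-6.000

axis z_0 = ẑ; lever o_n−o_0 = (-6.0000,5.0000,2.0000)
cross product → J_v[:, 0] = (-5.0000,-6.0000,0.0000)
J_ω[:, 0] = z_0
entry J[1][0] = -6.0000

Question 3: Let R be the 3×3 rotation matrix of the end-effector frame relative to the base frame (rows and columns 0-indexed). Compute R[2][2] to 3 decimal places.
1.000

End-effector z-axis (col 2 of R) = (0.0000,0.0000,1.0000)
R[2][2] = 1.0000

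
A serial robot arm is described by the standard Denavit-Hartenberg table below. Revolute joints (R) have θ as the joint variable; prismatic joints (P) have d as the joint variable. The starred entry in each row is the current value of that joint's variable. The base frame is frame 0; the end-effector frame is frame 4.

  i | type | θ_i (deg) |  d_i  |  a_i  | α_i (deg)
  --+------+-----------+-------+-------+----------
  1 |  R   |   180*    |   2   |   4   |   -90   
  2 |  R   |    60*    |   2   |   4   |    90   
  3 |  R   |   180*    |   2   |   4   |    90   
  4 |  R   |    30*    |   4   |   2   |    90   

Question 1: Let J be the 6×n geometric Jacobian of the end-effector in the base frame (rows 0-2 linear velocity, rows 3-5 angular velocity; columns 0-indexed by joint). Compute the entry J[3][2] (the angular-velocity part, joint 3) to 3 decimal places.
-0.866

axis z_2 = (-0.8660,0.0000,0.5000); lever o_n−o_2 = (0.2679,-4.0000,6.4641)
cross product → J_v[:, 2] = (2.0000,5.7321,3.4641)
J_ω[:, 2] = z_2
entry J[3][2] = -0.8660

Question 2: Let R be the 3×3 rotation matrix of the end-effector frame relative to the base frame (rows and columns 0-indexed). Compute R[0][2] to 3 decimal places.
End-effector z-axis (col 2 of R) = (1.0000,-0.0000,-0.0000)
R[0][2] = 1.0000

1.000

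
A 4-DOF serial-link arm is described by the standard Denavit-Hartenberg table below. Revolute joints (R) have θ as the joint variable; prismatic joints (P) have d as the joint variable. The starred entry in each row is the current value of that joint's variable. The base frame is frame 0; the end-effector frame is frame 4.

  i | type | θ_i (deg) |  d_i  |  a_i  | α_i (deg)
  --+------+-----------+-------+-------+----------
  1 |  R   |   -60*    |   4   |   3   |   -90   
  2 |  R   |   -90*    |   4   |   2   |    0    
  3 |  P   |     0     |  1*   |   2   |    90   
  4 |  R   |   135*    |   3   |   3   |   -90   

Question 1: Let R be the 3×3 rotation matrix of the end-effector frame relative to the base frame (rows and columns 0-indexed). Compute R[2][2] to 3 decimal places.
-0.707

End-effector z-axis (col 2 of R) = (-0.6124,-0.3536,-0.7071)
R[2][2] = -0.7071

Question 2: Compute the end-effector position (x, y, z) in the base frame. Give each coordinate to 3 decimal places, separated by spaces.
after link 1: o_1 = (1.5000, -2.5981, 4.0000)
after link 2: o_2 = (4.9641, -0.5981, 6.0000)
after link 3: o_3 = (5.8301, -0.0981, 8.0000)
after link 4: o_4 = (6.1672, 3.5607, 5.8787)

6.167 3.561 5.879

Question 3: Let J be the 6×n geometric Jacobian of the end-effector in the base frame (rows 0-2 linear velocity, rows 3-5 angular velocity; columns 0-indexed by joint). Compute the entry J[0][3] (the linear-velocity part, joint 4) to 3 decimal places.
-1.837

axis z_3 = (-0.5000,0.8660,0.0000); lever o_n−o_3 = (0.3371,3.6587,-2.1213)
cross product → J_v[:, 3] = (-1.8371,-1.0607,-2.1213)
J_ω[:, 3] = z_3
entry J[0][3] = -1.8371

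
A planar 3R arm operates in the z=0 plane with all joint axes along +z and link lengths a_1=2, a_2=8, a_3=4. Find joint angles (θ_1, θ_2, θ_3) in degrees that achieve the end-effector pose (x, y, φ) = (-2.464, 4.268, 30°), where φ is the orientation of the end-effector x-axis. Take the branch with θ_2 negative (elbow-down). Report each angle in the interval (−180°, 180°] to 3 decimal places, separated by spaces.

-59.996 -150.003 -120.000

wrist centre = target − a_3·(cos φ, sin φ) = (-5.9281, 2.2680)
cos θ_2 = (40.2862−2²−8²)/(2·2·8) = -0.8661; θ_2 = -150.0035° (elbow-down)
β = atan2(2.2680,-5.9281) = 159.0639°; ψ = atan2(-3.9996,-4.9284) = -140.9397°
θ_1 = β − ψ = 300.0036°
θ_3 = φ − θ_1 − θ_2 = -120.0001° (wrapped to (-180°,180°])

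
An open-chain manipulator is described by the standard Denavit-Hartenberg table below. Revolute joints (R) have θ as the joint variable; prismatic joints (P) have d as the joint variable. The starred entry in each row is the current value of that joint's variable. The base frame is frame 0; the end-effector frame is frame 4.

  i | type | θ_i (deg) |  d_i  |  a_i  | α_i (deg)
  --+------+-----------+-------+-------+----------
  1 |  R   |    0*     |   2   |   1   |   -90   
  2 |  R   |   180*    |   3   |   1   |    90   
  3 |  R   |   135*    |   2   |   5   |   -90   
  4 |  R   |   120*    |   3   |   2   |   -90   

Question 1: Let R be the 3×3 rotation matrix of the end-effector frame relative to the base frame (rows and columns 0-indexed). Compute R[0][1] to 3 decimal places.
End-effector y-axis (col 1 of R) = (-0.7071,0.7071,0.0000)
R[0][1] = -0.7071

-0.707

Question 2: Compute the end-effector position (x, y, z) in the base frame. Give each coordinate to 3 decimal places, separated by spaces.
after link 1: o_1 = (1.0000, 0.0000, 2.0000)
after link 2: o_2 = (0.0000, 3.0000, 2.0000)
after link 3: o_3 = (3.5355, 6.5355, 0.0000)
after link 4: o_4 = (4.9497, 3.7071, 1.7321)

4.950 3.707 1.732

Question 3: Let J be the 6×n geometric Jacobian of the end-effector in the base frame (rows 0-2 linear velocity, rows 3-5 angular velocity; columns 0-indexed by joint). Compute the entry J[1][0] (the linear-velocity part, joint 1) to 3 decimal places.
4.950

axis z_0 = ẑ; lever o_n−o_0 = (4.9497,3.7071,1.7321)
cross product → J_v[:, 0] = (-3.7071,4.9497,0.0000)
J_ω[:, 0] = z_0
entry J[1][0] = 4.9497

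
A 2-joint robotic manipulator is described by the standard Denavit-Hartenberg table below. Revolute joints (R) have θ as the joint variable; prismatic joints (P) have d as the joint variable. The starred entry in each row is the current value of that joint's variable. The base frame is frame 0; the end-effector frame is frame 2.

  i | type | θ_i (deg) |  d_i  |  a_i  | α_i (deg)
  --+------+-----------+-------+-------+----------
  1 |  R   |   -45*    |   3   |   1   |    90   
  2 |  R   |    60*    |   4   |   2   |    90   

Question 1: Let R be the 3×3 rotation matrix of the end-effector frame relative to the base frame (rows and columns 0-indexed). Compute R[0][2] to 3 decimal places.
0.612

End-effector z-axis (col 2 of R) = (0.6124,-0.6124,-0.5000)
R[0][2] = 0.6124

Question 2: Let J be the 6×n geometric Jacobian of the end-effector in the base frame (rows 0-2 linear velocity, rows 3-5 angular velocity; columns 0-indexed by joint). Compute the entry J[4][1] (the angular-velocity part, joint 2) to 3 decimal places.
axis z_1 = (-0.7071,-0.7071,0.0000); lever o_n−o_1 = (-2.1213,-3.5355,1.7321)
cross product → J_v[:, 1] = (-1.2247,1.2247,1.0000)
J_ω[:, 1] = z_1
entry J[4][1] = -0.7071

-0.707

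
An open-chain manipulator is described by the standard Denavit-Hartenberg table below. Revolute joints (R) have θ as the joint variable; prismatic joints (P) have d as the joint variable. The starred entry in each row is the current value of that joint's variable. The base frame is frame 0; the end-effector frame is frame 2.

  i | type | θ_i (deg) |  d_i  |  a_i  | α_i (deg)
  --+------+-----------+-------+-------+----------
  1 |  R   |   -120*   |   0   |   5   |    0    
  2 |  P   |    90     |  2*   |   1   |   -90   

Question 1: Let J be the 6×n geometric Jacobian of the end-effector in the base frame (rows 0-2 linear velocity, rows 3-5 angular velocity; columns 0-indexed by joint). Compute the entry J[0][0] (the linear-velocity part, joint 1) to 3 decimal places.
4.830

axis z_0 = ẑ; lever o_n−o_0 = (-1.6340,-4.8301,2.0000)
cross product → J_v[:, 0] = (4.8301,-1.6340,0.0000)
J_ω[:, 0] = z_0
entry J[0][0] = 4.8301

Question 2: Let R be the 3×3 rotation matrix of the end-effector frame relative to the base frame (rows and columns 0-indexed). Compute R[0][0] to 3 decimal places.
0.866

End-effector x-axis (col 0 of R) = (0.8660,-0.5000,0.0000)
R[0][0] = 0.8660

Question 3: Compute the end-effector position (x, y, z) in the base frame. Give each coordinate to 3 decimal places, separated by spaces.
after link 1: o_1 = (-2.5000, -4.3301, 0.0000)
after link 2: o_2 = (-1.6340, -4.8301, 2.0000)

-1.634 -4.830 2.000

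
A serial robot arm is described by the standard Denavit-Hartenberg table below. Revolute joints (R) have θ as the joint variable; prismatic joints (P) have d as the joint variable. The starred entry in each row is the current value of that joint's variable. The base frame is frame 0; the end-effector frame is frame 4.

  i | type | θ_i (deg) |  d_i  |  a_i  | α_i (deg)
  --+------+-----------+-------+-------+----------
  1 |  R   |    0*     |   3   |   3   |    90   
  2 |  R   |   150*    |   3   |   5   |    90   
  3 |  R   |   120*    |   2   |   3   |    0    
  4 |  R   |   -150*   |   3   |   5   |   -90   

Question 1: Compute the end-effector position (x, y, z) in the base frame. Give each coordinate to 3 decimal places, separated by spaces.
-1.281 -3.098 11.245

after link 1: o_1 = (3.0000, 0.0000, 3.0000)
after link 2: o_2 = (-1.3301, -3.0000, 5.5000)
after link 3: o_3 = (0.9689, -5.5981, 6.4821)
after link 4: o_4 = (-1.2811, -3.0981, 11.2452)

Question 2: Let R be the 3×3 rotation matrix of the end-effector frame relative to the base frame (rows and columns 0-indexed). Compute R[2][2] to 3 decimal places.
0.250

End-effector z-axis (col 2 of R) = (-0.4330,-0.8660,0.2500)
R[2][2] = 0.2500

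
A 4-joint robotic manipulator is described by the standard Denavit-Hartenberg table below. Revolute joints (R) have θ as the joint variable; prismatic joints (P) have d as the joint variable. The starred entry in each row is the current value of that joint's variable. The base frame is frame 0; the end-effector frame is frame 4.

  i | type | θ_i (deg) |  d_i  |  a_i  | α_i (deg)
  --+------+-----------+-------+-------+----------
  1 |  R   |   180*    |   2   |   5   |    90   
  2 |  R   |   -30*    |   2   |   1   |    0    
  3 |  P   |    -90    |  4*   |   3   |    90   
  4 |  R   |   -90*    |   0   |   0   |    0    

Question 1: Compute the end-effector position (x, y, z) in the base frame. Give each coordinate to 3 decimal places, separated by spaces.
after link 1: o_1 = (-5.0000, 0.0000, 2.0000)
after link 2: o_2 = (-5.8660, 2.0000, 1.5000)
after link 3: o_3 = (-4.3660, 6.0000, -1.0981)
after link 4: o_4 = (-4.3660, 6.0000, -1.0981)

-4.366 6.000 -1.098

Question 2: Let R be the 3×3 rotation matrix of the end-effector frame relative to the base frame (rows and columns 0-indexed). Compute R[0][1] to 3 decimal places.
0.500

End-effector y-axis (col 1 of R) = (0.5000,0.0000,-0.8660)
R[0][1] = 0.5000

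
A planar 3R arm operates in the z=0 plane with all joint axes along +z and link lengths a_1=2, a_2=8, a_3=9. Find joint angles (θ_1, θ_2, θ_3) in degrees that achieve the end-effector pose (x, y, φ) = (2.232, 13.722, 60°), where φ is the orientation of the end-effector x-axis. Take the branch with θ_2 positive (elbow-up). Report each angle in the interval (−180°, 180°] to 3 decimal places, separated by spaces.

-30.020 150.018 -59.998

wrist centre = target − a_3·(cos φ, sin φ) = (-2.2680, 5.9278)
cos θ_2 = (40.2823−2²−8²)/(2·2·8) = -0.8662; θ_2 = 150.0175° (elbow-up)
β = atan2(5.9278,-2.2680) = 110.9371°; ψ = atan2(3.9979,-4.9294) = 140.9571°
θ_1 = β − ψ = -30.0200°
θ_3 = φ − θ_1 − θ_2 = -59.9975° (wrapped to (-180°,180°])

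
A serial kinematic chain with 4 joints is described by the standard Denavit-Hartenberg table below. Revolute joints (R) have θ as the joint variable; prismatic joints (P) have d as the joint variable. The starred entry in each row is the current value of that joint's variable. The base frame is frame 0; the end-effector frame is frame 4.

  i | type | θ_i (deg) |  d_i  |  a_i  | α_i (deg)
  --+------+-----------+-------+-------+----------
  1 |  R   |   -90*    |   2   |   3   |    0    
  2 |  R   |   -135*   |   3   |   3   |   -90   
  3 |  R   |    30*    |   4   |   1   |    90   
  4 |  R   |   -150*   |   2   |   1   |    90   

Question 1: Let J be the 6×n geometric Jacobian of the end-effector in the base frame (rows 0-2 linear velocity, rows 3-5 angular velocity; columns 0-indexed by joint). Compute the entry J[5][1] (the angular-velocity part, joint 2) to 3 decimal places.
1.000

axis z_1 = (0.0000,0.0000,1.0000); lever o_n−o_1 = (-5.3853,0.4356,4.6651)
cross product → J_v[:, 1] = (-0.4356,-5.3853,0.0000)
J_ω[:, 1] = z_1
entry J[5][1] = 1.0000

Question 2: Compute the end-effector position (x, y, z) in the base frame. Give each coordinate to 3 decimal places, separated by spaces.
-5.385 -2.564 6.665

after link 1: o_1 = (0.0000, -3.0000, 2.0000)
after link 2: o_2 = (-2.1213, -0.8787, 5.0000)
after link 3: o_3 = (-5.5621, -3.0947, 4.5000)
after link 4: o_4 = (-5.3853, -2.5644, 6.6651)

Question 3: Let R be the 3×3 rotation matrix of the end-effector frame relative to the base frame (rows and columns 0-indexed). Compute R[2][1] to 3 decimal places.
End-effector y-axis (col 1 of R) = (-0.3536,0.3536,0.8660)
R[2][1] = 0.8660

0.866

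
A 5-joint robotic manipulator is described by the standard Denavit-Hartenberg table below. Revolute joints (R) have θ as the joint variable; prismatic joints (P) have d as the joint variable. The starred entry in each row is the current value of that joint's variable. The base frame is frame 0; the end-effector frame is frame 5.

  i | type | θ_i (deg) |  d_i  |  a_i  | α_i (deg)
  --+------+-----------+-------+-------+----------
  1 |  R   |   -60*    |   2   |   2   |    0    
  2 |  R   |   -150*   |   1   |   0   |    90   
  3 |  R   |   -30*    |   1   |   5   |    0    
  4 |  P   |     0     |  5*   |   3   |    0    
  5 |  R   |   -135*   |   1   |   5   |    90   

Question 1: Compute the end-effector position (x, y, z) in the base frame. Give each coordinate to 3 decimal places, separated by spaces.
2.683 5.379 -2.294

after link 1: o_1 = (1.0000, -1.7321, 2.0000)
after link 2: o_2 = (1.0000, -1.7321, 3.0000)
after link 3: o_3 = (-2.2500, 1.2990, 0.5000)
after link 4: o_4 = (-2.0000, 6.9282, -1.0000)
after link 5: o_5 = (2.6826, 5.3794, -2.2941)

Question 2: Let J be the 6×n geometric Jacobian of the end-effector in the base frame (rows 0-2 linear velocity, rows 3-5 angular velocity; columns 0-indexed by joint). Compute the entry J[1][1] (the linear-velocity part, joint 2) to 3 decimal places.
axis z_1 = (0.0000,0.0000,1.0000); lever o_n−o_1 = (1.6826,7.1115,-4.2941)
cross product → J_v[:, 1] = (-7.1115,1.6826,0.0000)
J_ω[:, 1] = z_1
entry J[1][1] = 1.6826

1.683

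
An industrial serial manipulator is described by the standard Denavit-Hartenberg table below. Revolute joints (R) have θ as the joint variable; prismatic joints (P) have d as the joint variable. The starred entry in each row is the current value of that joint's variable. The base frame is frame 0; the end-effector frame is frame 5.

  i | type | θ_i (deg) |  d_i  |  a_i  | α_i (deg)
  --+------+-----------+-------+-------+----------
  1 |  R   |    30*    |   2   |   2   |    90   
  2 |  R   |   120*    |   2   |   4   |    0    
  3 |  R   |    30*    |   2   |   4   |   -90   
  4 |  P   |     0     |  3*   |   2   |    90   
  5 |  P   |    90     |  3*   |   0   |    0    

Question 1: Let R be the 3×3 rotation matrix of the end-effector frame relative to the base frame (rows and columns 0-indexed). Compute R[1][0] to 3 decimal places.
End-effector x-axis (col 0 of R) = (-0.4330,-0.2500,-0.8660)
R[1][0] = -0.2500

-0.250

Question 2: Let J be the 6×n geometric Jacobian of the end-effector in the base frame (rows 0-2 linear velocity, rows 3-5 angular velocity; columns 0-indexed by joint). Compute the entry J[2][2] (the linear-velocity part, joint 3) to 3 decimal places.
-6.696

axis z_2 = (0.5000,-0.8660,0.0000); lever o_n−o_2 = (-3.2990,-7.6782,0.4019)
cross product → J_v[:, 2] = (-0.3481,-0.2010,-6.6962)
J_ω[:, 2] = z_2
entry J[2][2] = -6.6962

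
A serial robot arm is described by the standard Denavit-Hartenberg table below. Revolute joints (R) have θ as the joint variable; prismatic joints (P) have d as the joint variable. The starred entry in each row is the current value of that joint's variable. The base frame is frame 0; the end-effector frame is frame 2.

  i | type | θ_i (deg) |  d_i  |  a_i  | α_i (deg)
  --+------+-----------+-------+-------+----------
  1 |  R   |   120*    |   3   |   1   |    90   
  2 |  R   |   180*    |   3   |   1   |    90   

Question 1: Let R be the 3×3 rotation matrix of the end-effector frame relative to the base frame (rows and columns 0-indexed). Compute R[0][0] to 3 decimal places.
End-effector x-axis (col 0 of R) = (0.5000,-0.8660,0.0000)
R[0][0] = 0.5000

0.500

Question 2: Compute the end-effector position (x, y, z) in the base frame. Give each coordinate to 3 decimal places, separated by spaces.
2.598 1.500 3.000

after link 1: o_1 = (-0.5000, 0.8660, 3.0000)
after link 2: o_2 = (2.5981, 1.5000, 3.0000)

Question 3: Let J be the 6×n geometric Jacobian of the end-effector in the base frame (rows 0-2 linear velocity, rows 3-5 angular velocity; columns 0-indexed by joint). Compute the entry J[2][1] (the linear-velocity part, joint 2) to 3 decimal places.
axis z_1 = (0.8660,0.5000,0.0000); lever o_n−o_1 = (3.0981,0.6340,0.0000)
cross product → J_v[:, 1] = (0.0000,-0.0000,-1.0000)
J_ω[:, 1] = z_1
entry J[2][1] = -1.0000

-1.000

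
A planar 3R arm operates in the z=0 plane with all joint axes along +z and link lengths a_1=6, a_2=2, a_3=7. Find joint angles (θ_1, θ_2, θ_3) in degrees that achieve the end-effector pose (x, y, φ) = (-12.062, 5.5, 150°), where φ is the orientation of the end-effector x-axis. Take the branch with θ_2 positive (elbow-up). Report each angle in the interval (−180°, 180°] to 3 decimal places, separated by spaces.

143.129 90.005 -83.134

wrist centre = target − a_3·(cos φ, sin φ) = (-5.9998, 2.0000)
cos θ_2 = (39.9979−6²−2²)/(2·6·2) = -0.0001; θ_2 = 90.0051° (elbow-up)
β = atan2(2.0000,-5.9998) = 161.5645°; ψ = atan2(2.0000,5.9998) = 18.4355°
θ_1 = β − ψ = 143.1291°
θ_3 = φ − θ_1 − θ_2 = -83.1342° (wrapped to (-180°,180°])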